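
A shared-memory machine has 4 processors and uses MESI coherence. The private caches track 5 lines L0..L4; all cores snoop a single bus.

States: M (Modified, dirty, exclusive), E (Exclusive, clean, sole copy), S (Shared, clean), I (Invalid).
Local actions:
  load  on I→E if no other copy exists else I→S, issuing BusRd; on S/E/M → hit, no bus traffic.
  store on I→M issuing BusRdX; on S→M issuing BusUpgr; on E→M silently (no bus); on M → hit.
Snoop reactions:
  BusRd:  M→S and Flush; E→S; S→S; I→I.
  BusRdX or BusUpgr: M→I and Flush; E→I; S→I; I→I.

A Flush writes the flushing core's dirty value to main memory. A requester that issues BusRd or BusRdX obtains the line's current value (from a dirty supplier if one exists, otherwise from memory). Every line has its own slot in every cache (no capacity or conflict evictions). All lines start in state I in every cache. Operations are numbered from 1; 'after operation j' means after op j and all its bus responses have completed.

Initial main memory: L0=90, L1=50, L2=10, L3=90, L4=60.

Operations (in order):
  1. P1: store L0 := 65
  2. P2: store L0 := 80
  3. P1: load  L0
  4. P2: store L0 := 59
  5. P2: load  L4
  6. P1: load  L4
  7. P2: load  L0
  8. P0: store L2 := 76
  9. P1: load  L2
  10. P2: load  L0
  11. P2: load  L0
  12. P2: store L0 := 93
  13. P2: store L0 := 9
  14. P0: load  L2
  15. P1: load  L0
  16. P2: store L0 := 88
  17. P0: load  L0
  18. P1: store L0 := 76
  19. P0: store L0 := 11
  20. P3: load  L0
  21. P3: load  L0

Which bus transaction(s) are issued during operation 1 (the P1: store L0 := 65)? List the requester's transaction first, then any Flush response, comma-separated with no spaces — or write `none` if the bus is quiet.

step 1: P1: store L0 := 65  ⟶  IMII  (L0)  txn=BusRdX  M[L0]=90
step 2: P2: store L0 := 80  ⟶  IIMI  (L0)  txn=BusRdX+Flush  M[L0]=65
step 3: P1: load  L0  ⟶  ISSI  (L0)  txn=BusRd+Flush  M[L0]=80
step 4: P2: store L0 := 59  ⟶  IIMI  (L0)  txn=BusUpgr  M[L0]=80
step 5: P2: load  L4  ⟶  IIEI  (L4)  txn=BusRd  M[L4]=60
step 6: P1: load  L4  ⟶  ISSI  (L4)  txn=BusRd  M[L4]=60
step 7: P2: load  L0  ⟶  IIMI  (L0)  txn=∅  M[L0]=80
step 8: P0: store L2 := 76  ⟶  MIII  (L2)  txn=BusRdX  M[L2]=10
step 9: P1: load  L2  ⟶  SSII  (L2)  txn=BusRd+Flush  M[L2]=76
step 10: P2: load  L0  ⟶  IIMI  (L0)  txn=∅  M[L0]=80
step 11: P2: load  L0  ⟶  IIMI  (L0)  txn=∅  M[L0]=80
step 12: P2: store L0 := 93  ⟶  IIMI  (L0)  txn=∅  M[L0]=80
step 13: P2: store L0 := 9  ⟶  IIMI  (L0)  txn=∅  M[L0]=80
step 14: P0: load  L2  ⟶  SSII  (L2)  txn=∅  M[L2]=76
step 15: P1: load  L0  ⟶  ISSI  (L0)  txn=BusRd+Flush  M[L0]=9
step 16: P2: store L0 := 88  ⟶  IIMI  (L0)  txn=BusUpgr  M[L0]=9
step 17: P0: load  L0  ⟶  SISI  (L0)  txn=BusRd+Flush  M[L0]=88
step 18: P1: store L0 := 76  ⟶  IMII  (L0)  txn=BusRdX  M[L0]=88
step 19: P0: store L0 := 11  ⟶  MIII  (L0)  txn=BusRdX+Flush  M[L0]=76
step 20: P3: load  L0  ⟶  SIIS  (L0)  txn=BusRd+Flush  M[L0]=11
step 21: P3: load  L0  ⟶  SIIS  (L0)  txn=∅  M[L0]=11

bus = BusRdX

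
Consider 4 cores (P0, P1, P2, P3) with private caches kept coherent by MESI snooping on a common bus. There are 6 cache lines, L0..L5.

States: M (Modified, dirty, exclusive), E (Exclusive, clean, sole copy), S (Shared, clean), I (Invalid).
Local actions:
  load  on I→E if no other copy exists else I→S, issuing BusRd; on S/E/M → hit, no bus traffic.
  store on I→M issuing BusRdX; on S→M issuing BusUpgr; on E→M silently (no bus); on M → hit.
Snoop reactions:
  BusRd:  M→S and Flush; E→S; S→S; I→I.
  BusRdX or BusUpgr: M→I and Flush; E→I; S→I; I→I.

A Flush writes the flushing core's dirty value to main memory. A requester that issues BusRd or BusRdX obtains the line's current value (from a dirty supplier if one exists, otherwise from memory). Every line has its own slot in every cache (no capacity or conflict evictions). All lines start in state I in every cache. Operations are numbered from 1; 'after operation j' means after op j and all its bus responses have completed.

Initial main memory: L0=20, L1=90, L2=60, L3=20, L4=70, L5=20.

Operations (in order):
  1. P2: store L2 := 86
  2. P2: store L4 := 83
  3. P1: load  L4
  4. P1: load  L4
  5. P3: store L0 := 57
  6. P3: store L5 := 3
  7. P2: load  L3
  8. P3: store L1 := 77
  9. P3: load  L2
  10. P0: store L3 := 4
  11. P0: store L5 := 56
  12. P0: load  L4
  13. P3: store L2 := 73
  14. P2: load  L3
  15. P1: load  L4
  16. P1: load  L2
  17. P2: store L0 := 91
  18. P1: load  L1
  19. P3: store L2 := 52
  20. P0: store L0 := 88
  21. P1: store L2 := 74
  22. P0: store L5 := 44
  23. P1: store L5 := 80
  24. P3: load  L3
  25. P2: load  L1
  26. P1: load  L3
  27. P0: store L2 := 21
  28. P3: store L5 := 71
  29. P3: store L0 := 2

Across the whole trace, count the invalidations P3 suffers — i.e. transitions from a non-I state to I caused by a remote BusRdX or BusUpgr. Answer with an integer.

  op1 P2: store L2 := 86 → I/I/M/I on L2; bus BusRdX; mem=60
  op2 P2: store L4 := 83 → I/I/M/I on L4; bus BusRdX; mem=70
  op3 P1: load  L4 → I/S/S/I on L4; bus BusRd Flush; mem=83
  op4 P1: load  L4 → I/S/S/I on L4; bus (none); mem=83
  op5 P3: store L0 := 57 → I/I/I/M on L0; bus BusRdX; mem=20
  op6 P3: store L5 := 3 → I/I/I/M on L5; bus BusRdX; mem=20
  op7 P2: load  L3 → I/I/E/I on L3; bus BusRd; mem=20
  op8 P3: store L1 := 77 → I/I/I/M on L1; bus BusRdX; mem=90
  op9 P3: load  L2 → I/I/S/S on L2; bus BusRd Flush; mem=86
  op10 P0: store L3 := 4 → M/I/I/I on L3; bus BusRdX; mem=20
  op11 P0: store L5 := 56 → M/I/I/I on L5; bus BusRdX Flush; mem=3
  op12 P0: load  L4 → S/S/S/I on L4; bus BusRd; mem=83
  op13 P3: store L2 := 73 → I/I/I/M on L2; bus BusUpgr; mem=86
  op14 P2: load  L3 → S/I/S/I on L3; bus BusRd Flush; mem=4
  op15 P1: load  L4 → S/S/S/I on L4; bus (none); mem=83
  op16 P1: load  L2 → I/S/I/S on L2; bus BusRd Flush; mem=73
  op17 P2: store L0 := 91 → I/I/M/I on L0; bus BusRdX Flush; mem=57
  op18 P1: load  L1 → I/S/I/S on L1; bus BusRd Flush; mem=77
  op19 P3: store L2 := 52 → I/I/I/M on L2; bus BusUpgr; mem=73
  op20 P0: store L0 := 88 → M/I/I/I on L0; bus BusRdX Flush; mem=91
  op21 P1: store L2 := 74 → I/M/I/I on L2; bus BusRdX Flush; mem=52
  op22 P0: store L5 := 44 → M/I/I/I on L5; bus (none); mem=3
  op23 P1: store L5 := 80 → I/M/I/I on L5; bus BusRdX Flush; mem=44
  op24 P3: load  L3 → S/I/S/S on L3; bus BusRd; mem=4
  op25 P2: load  L1 → I/S/S/S on L1; bus BusRd; mem=77
  op26 P1: load  L3 → S/S/S/S on L3; bus BusRd; mem=4
  op27 P0: store L2 := 21 → M/I/I/I on L2; bus BusRdX Flush; mem=74
  op28 P3: store L5 := 71 → I/I/I/M on L5; bus BusRdX Flush; mem=80
  op29 P3: store L0 := 2 → I/I/I/M on L0; bus BusRdX Flush; mem=88

invalidations = 3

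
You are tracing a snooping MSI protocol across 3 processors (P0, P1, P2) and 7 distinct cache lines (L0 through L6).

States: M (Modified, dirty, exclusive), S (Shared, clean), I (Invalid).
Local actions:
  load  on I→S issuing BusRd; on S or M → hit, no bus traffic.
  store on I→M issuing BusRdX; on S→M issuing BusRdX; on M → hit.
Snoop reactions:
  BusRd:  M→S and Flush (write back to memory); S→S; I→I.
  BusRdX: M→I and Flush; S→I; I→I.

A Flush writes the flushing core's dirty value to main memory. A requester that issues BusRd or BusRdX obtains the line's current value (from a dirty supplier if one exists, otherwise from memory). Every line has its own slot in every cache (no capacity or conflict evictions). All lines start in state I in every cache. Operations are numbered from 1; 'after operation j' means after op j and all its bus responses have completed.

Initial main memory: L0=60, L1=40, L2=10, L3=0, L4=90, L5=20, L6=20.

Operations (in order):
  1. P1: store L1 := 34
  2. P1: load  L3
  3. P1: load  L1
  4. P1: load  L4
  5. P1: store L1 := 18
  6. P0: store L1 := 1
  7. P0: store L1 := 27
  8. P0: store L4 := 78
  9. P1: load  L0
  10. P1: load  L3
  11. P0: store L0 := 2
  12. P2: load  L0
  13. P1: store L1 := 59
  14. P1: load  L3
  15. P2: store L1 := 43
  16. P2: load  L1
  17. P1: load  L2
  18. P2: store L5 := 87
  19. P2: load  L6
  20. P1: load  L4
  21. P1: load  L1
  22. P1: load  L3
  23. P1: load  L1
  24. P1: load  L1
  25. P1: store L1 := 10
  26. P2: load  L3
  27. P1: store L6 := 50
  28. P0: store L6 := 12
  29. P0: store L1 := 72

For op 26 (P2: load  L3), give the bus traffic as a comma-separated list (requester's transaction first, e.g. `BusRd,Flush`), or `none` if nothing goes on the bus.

bus = BusRd

[1] P1: store L1 := 34 | P0:I, P1:M(34), P2:I | bus: BusRdX
[2] P1: load  L3 | P0:I, P1:S(0), P2:I | bus: BusRd
[3] P1: load  L1 | P0:I, P1:M(34), P2:I | bus: none
[4] P1: load  L4 | P0:I, P1:S(90), P2:I | bus: BusRd
[5] P1: store L1 := 18 | P0:I, P1:M(18), P2:I | bus: none
[6] P0: store L1 := 1 | P0:M(1), P1:I, P2:I | bus: BusRdX,Flush
[7] P0: store L1 := 27 | P0:M(27), P1:I, P2:I | bus: none
[8] P0: store L4 := 78 | P0:M(78), P1:I, P2:I | bus: BusRdX
[9] P1: load  L0 | P0:I, P1:S(60), P2:I | bus: BusRd
[10] P1: load  L3 | P0:I, P1:S(0), P2:I | bus: none
[11] P0: store L0 := 2 | P0:M(2), P1:I, P2:I | bus: BusRdX
[12] P2: load  L0 | P0:S(2), P1:I, P2:S(2) | bus: BusRd,Flush
[13] P1: store L1 := 59 | P0:I, P1:M(59), P2:I | bus: BusRdX,Flush
[14] P1: load  L3 | P0:I, P1:S(0), P2:I | bus: none
[15] P2: store L1 := 43 | P0:I, P1:I, P2:M(43) | bus: BusRdX,Flush
[16] P2: load  L1 | P0:I, P1:I, P2:M(43) | bus: none
[17] P1: load  L2 | P0:I, P1:S(10), P2:I | bus: BusRd
[18] P2: store L5 := 87 | P0:I, P1:I, P2:M(87) | bus: BusRdX
[19] P2: load  L6 | P0:I, P1:I, P2:S(20) | bus: BusRd
[20] P1: load  L4 | P0:S(78), P1:S(78), P2:I | bus: BusRd,Flush
[21] P1: load  L1 | P0:I, P1:S(43), P2:S(43) | bus: BusRd,Flush
[22] P1: load  L3 | P0:I, P1:S(0), P2:I | bus: none
[23] P1: load  L1 | P0:I, P1:S(43), P2:S(43) | bus: none
[24] P1: load  L1 | P0:I, P1:S(43), P2:S(43) | bus: none
[25] P1: store L1 := 10 | P0:I, P1:M(10), P2:I | bus: BusRdX
[26] P2: load  L3 | P0:I, P1:S(0), P2:S(0) | bus: BusRd
[27] P1: store L6 := 50 | P0:I, P1:M(50), P2:I | bus: BusRdX
[28] P0: store L6 := 12 | P0:M(12), P1:I, P2:I | bus: BusRdX,Flush
[29] P0: store L1 := 72 | P0:M(72), P1:I, P2:I | bus: BusRdX,Flush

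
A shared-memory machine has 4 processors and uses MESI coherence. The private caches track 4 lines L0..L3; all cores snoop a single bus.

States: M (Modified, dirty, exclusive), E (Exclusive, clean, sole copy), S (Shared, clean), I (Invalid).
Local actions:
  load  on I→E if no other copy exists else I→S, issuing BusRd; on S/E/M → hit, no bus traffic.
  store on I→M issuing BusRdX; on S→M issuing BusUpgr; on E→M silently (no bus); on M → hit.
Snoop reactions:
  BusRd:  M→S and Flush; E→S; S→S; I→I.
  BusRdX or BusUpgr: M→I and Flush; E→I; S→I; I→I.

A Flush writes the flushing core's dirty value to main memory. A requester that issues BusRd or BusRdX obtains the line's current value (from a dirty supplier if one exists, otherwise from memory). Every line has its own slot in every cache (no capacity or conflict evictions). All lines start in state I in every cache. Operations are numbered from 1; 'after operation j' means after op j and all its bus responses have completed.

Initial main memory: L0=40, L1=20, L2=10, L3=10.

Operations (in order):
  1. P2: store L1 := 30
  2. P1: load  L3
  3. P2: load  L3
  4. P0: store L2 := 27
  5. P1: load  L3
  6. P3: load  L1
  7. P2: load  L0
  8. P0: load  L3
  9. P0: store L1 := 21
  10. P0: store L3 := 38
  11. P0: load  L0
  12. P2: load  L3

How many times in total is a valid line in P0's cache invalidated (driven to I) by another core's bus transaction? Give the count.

  op1 P2: store L1 := 30 → I/I/M/I on L1; bus BusRdX; mem=20
  op2 P1: load  L3 → I/E/I/I on L3; bus BusRd; mem=10
  op3 P2: load  L3 → I/S/S/I on L3; bus BusRd; mem=10
  op4 P0: store L2 := 27 → M/I/I/I on L2; bus BusRdX; mem=10
  op5 P1: load  L3 → I/S/S/I on L3; bus (none); mem=10
  op6 P3: load  L1 → I/I/S/S on L1; bus BusRd Flush; mem=30
  op7 P2: load  L0 → I/I/E/I on L0; bus BusRd; mem=40
  op8 P0: load  L3 → S/S/S/I on L3; bus BusRd; mem=10
  op9 P0: store L1 := 21 → M/I/I/I on L1; bus BusRdX; mem=30
  op10 P0: store L3 := 38 → M/I/I/I on L3; bus BusUpgr; mem=10
  op11 P0: load  L0 → S/I/S/I on L0; bus BusRd; mem=40
  op12 P2: load  L3 → S/I/S/I on L3; bus BusRd Flush; mem=38

invalidations = 0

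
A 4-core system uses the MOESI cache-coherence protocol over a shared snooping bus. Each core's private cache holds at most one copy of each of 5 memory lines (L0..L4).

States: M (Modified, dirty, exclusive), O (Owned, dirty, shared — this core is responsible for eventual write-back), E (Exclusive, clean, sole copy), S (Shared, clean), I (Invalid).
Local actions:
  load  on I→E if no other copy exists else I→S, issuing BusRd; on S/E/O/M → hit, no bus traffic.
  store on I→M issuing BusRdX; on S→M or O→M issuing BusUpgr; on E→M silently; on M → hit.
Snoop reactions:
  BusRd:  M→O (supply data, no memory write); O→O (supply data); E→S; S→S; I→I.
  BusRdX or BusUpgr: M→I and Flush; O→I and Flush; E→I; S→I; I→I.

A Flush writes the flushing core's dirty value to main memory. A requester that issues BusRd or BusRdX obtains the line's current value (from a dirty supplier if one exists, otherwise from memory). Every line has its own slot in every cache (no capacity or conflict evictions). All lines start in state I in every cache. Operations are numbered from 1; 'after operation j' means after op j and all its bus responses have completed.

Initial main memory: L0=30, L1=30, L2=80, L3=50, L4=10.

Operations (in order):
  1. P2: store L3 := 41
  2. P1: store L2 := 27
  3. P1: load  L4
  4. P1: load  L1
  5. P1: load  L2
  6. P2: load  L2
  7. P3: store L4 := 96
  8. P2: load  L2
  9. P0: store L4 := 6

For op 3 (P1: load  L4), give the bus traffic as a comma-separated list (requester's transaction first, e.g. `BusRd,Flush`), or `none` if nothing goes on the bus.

bus = BusRd

  op1 P2: store L3 := 41 → I/I/M/I on L3; bus BusRdX; mem=50
  op2 P1: store L2 := 27 → I/M/I/I on L2; bus BusRdX; mem=80
  op3 P1: load  L4 → I/E/I/I on L4; bus BusRd; mem=10
  op4 P1: load  L1 → I/E/I/I on L1; bus BusRd; mem=30
  op5 P1: load  L2 → I/M/I/I on L2; bus (none); mem=80
  op6 P2: load  L2 → I/O/S/I on L2; bus BusRd; mem=80
  op7 P3: store L4 := 96 → I/I/I/M on L4; bus BusRdX; mem=10
  op8 P2: load  L2 → I/O/S/I on L2; bus (none); mem=80
  op9 P0: store L4 := 6 → M/I/I/I on L4; bus BusRdX Flush; mem=96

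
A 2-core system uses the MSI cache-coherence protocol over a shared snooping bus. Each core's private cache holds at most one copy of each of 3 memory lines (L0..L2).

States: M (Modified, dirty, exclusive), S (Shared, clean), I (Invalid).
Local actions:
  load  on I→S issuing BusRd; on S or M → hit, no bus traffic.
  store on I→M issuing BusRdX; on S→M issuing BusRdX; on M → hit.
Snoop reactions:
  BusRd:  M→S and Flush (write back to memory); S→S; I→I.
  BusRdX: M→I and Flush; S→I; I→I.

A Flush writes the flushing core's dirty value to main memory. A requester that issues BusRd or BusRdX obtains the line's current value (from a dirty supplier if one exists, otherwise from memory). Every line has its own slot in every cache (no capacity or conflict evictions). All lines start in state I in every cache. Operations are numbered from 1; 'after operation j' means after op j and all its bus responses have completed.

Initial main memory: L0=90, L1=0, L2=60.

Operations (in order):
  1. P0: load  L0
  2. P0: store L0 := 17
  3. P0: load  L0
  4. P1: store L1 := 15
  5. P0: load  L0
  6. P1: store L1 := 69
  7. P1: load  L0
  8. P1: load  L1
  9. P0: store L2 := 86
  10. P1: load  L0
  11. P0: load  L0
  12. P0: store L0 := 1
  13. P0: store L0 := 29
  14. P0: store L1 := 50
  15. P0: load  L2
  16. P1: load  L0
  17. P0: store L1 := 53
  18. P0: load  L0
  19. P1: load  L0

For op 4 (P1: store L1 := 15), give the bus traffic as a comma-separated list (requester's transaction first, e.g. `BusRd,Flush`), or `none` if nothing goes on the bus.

bus = BusRdX

  op1 P0: load  L0 → S/I on L0; bus BusRd; mem=90
  op2 P0: store L0 := 17 → M/I on L0; bus BusRdX; mem=90
  op3 P0: load  L0 → M/I on L0; bus (none); mem=90
  op4 P1: store L1 := 15 → I/M on L1; bus BusRdX; mem=0
  op5 P0: load  L0 → M/I on L0; bus (none); mem=90
  op6 P1: store L1 := 69 → I/M on L1; bus (none); mem=0
  op7 P1: load  L0 → S/S on L0; bus BusRd Flush; mem=17
  op8 P1: load  L1 → I/M on L1; bus (none); mem=0
  op9 P0: store L2 := 86 → M/I on L2; bus BusRdX; mem=60
  op10 P1: load  L0 → S/S on L0; bus (none); mem=17
  op11 P0: load  L0 → S/S on L0; bus (none); mem=17
  op12 P0: store L0 := 1 → M/I on L0; bus BusRdX; mem=17
  op13 P0: store L0 := 29 → M/I on L0; bus (none); mem=17
  op14 P0: store L1 := 50 → M/I on L1; bus BusRdX Flush; mem=69
  op15 P0: load  L2 → M/I on L2; bus (none); mem=60
  op16 P1: load  L0 → S/S on L0; bus BusRd Flush; mem=29
  op17 P0: store L1 := 53 → M/I on L1; bus (none); mem=69
  op18 P0: load  L0 → S/S on L0; bus (none); mem=29
  op19 P1: load  L0 → S/S on L0; bus (none); mem=29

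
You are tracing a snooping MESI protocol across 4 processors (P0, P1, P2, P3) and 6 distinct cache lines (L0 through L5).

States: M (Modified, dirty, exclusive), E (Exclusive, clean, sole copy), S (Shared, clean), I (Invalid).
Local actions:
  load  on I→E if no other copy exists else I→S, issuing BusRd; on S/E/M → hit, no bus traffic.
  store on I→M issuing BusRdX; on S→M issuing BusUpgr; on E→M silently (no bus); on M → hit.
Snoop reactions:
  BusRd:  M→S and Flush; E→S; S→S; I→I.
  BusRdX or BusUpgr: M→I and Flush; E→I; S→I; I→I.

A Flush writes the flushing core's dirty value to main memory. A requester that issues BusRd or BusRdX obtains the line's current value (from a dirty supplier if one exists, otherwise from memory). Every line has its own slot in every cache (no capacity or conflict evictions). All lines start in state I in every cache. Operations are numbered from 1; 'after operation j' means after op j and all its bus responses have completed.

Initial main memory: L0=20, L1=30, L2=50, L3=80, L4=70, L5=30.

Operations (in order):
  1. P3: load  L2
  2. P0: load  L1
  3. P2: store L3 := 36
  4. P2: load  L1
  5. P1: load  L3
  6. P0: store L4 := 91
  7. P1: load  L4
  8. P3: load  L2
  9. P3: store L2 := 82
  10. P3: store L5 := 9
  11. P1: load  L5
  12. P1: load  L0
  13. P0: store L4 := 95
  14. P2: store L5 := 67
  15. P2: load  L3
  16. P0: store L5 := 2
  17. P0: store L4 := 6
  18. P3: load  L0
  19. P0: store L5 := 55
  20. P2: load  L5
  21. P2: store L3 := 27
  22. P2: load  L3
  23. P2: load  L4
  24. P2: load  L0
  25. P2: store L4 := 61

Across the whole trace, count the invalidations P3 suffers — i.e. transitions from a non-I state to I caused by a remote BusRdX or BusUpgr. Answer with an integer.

invalidations = 1

  op1 P3: load  L2 → I/I/I/E on L2; bus BusRd; mem=50
  op2 P0: load  L1 → E/I/I/I on L1; bus BusRd; mem=30
  op3 P2: store L3 := 36 → I/I/M/I on L3; bus BusRdX; mem=80
  op4 P2: load  L1 → S/I/S/I on L1; bus BusRd; mem=30
  op5 P1: load  L3 → I/S/S/I on L3; bus BusRd Flush; mem=36
  op6 P0: store L4 := 91 → M/I/I/I on L4; bus BusRdX; mem=70
  op7 P1: load  L4 → S/S/I/I on L4; bus BusRd Flush; mem=91
  op8 P3: load  L2 → I/I/I/E on L2; bus (none); mem=50
  op9 P3: store L2 := 82 → I/I/I/M on L2; bus (none); mem=50
  op10 P3: store L5 := 9 → I/I/I/M on L5; bus BusRdX; mem=30
  op11 P1: load  L5 → I/S/I/S on L5; bus BusRd Flush; mem=9
  op12 P1: load  L0 → I/E/I/I on L0; bus BusRd; mem=20
  op13 P0: store L4 := 95 → M/I/I/I on L4; bus BusUpgr; mem=91
  op14 P2: store L5 := 67 → I/I/M/I on L5; bus BusRdX; mem=9
  op15 P2: load  L3 → I/S/S/I on L3; bus (none); mem=36
  op16 P0: store L5 := 2 → M/I/I/I on L5; bus BusRdX Flush; mem=67
  op17 P0: store L4 := 6 → M/I/I/I on L4; bus (none); mem=91
  op18 P3: load  L0 → I/S/I/S on L0; bus BusRd; mem=20
  op19 P0: store L5 := 55 → M/I/I/I on L5; bus (none); mem=67
  op20 P2: load  L5 → S/I/S/I on L5; bus BusRd Flush; mem=55
  op21 P2: store L3 := 27 → I/I/M/I on L3; bus BusUpgr; mem=36
  op22 P2: load  L3 → I/I/M/I on L3; bus (none); mem=36
  op23 P2: load  L4 → S/I/S/I on L4; bus BusRd Flush; mem=6
  op24 P2: load  L0 → I/S/S/S on L0; bus BusRd; mem=20
  op25 P2: store L4 := 61 → I/I/M/I on L4; bus BusUpgr; mem=6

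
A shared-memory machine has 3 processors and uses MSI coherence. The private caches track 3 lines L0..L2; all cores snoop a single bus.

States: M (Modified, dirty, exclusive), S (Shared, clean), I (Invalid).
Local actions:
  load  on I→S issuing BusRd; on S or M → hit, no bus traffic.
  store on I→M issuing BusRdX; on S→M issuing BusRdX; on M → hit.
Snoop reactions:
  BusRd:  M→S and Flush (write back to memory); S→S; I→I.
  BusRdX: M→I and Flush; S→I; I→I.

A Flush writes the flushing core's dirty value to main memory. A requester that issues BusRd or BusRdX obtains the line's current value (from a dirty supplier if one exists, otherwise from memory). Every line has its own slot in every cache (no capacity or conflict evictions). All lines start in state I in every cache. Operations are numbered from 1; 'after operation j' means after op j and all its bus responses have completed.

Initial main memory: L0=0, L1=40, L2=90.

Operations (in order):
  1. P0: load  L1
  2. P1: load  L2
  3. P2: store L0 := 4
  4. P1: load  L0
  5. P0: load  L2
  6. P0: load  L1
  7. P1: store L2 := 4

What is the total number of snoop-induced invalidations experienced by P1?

  op1 P0: load  L1 → S/I/I on L1; bus BusRd; mem=40
  op2 P1: load  L2 → I/S/I on L2; bus BusRd; mem=90
  op3 P2: store L0 := 4 → I/I/M on L0; bus BusRdX; mem=0
  op4 P1: load  L0 → I/S/S on L0; bus BusRd Flush; mem=4
  op5 P0: load  L2 → S/S/I on L2; bus BusRd; mem=90
  op6 P0: load  L1 → S/I/I on L1; bus (none); mem=40
  op7 P1: store L2 := 4 → I/M/I on L2; bus BusRdX; mem=90

invalidations = 0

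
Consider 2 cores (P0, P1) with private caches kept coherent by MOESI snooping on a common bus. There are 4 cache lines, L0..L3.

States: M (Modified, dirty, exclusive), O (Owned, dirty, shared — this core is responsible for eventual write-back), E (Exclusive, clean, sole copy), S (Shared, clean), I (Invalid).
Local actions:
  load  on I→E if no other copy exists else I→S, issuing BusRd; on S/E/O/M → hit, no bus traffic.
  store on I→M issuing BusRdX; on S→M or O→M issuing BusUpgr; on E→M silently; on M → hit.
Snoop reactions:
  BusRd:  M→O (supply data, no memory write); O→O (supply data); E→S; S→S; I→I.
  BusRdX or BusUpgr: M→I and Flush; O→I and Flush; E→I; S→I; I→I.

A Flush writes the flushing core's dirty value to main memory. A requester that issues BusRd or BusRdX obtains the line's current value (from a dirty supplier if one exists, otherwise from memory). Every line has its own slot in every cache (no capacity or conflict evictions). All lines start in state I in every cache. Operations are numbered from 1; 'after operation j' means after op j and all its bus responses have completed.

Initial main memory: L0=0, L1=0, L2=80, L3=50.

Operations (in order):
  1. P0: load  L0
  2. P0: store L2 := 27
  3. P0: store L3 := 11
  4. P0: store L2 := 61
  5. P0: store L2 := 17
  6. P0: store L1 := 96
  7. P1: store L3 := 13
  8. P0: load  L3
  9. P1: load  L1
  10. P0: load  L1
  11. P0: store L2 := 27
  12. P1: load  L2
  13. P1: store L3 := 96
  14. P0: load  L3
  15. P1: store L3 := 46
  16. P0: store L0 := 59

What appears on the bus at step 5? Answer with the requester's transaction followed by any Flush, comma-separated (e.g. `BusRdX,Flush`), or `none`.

  op1 P0: load  L0 → E/I on L0; bus BusRd; mem=0
  op2 P0: store L2 := 27 → M/I on L2; bus BusRdX; mem=80
  op3 P0: store L3 := 11 → M/I on L3; bus BusRdX; mem=50
  op4 P0: store L2 := 61 → M/I on L2; bus (none); mem=80
  op5 P0: store L2 := 17 → M/I on L2; bus (none); mem=80
  op6 P0: store L1 := 96 → M/I on L1; bus BusRdX; mem=0
  op7 P1: store L3 := 13 → I/M on L3; bus BusRdX Flush; mem=11
  op8 P0: load  L3 → S/O on L3; bus BusRd; mem=11
  op9 P1: load  L1 → O/S on L1; bus BusRd; mem=0
  op10 P0: load  L1 → O/S on L1; bus (none); mem=0
  op11 P0: store L2 := 27 → M/I on L2; bus (none); mem=80
  op12 P1: load  L2 → O/S on L2; bus BusRd; mem=80
  op13 P1: store L3 := 96 → I/M on L3; bus BusUpgr; mem=11
  op14 P0: load  L3 → S/O on L3; bus BusRd; mem=11
  op15 P1: store L3 := 46 → I/M on L3; bus BusUpgr; mem=11
  op16 P0: store L0 := 59 → M/I on L0; bus (none); mem=0

bus = none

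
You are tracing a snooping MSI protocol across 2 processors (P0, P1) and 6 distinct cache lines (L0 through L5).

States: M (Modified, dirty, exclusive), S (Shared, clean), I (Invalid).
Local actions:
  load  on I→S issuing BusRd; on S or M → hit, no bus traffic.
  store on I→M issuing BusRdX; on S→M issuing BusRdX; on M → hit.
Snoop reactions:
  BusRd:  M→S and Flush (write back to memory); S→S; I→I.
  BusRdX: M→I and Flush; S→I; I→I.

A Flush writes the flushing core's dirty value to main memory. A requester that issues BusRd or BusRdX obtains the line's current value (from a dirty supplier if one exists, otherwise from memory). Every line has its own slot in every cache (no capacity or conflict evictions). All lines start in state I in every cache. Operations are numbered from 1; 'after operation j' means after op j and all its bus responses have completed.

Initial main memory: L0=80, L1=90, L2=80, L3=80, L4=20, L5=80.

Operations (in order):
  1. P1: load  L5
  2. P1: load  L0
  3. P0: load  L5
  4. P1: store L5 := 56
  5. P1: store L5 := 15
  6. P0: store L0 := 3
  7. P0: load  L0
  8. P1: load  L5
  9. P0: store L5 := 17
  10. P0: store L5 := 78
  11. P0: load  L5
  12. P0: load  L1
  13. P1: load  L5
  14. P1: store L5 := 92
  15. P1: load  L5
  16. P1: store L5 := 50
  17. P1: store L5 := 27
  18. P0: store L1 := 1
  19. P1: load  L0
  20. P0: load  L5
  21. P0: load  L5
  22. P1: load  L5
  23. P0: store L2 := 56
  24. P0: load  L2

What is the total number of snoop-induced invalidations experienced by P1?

step 1: P1: load  L5  ⟶  IS  (L5)  txn=BusRd  M[L5]=80
step 2: P1: load  L0  ⟶  IS  (L0)  txn=BusRd  M[L0]=80
step 3: P0: load  L5  ⟶  SS  (L5)  txn=BusRd  M[L5]=80
step 4: P1: store L5 := 56  ⟶  IM  (L5)  txn=BusRdX  M[L5]=80
step 5: P1: store L5 := 15  ⟶  IM  (L5)  txn=∅  M[L5]=80
step 6: P0: store L0 := 3  ⟶  MI  (L0)  txn=BusRdX  M[L0]=80
step 7: P0: load  L0  ⟶  MI  (L0)  txn=∅  M[L0]=80
step 8: P1: load  L5  ⟶  IM  (L5)  txn=∅  M[L5]=80
step 9: P0: store L5 := 17  ⟶  MI  (L5)  txn=BusRdX+Flush  M[L5]=15
step 10: P0: store L5 := 78  ⟶  MI  (L5)  txn=∅  M[L5]=15
step 11: P0: load  L5  ⟶  MI  (L5)  txn=∅  M[L5]=15
step 12: P0: load  L1  ⟶  SI  (L1)  txn=BusRd  M[L1]=90
step 13: P1: load  L5  ⟶  SS  (L5)  txn=BusRd+Flush  M[L5]=78
step 14: P1: store L5 := 92  ⟶  IM  (L5)  txn=BusRdX  M[L5]=78
step 15: P1: load  L5  ⟶  IM  (L5)  txn=∅  M[L5]=78
step 16: P1: store L5 := 50  ⟶  IM  (L5)  txn=∅  M[L5]=78
step 17: P1: store L5 := 27  ⟶  IM  (L5)  txn=∅  M[L5]=78
step 18: P0: store L1 := 1  ⟶  MI  (L1)  txn=BusRdX  M[L1]=90
step 19: P1: load  L0  ⟶  SS  (L0)  txn=BusRd+Flush  M[L0]=3
step 20: P0: load  L5  ⟶  SS  (L5)  txn=BusRd+Flush  M[L5]=27
step 21: P0: load  L5  ⟶  SS  (L5)  txn=∅  M[L5]=27
step 22: P1: load  L5  ⟶  SS  (L5)  txn=∅  M[L5]=27
step 23: P0: store L2 := 56  ⟶  MI  (L2)  txn=BusRdX  M[L2]=80
step 24: P0: load  L2  ⟶  MI  (L2)  txn=∅  M[L2]=80

invalidations = 2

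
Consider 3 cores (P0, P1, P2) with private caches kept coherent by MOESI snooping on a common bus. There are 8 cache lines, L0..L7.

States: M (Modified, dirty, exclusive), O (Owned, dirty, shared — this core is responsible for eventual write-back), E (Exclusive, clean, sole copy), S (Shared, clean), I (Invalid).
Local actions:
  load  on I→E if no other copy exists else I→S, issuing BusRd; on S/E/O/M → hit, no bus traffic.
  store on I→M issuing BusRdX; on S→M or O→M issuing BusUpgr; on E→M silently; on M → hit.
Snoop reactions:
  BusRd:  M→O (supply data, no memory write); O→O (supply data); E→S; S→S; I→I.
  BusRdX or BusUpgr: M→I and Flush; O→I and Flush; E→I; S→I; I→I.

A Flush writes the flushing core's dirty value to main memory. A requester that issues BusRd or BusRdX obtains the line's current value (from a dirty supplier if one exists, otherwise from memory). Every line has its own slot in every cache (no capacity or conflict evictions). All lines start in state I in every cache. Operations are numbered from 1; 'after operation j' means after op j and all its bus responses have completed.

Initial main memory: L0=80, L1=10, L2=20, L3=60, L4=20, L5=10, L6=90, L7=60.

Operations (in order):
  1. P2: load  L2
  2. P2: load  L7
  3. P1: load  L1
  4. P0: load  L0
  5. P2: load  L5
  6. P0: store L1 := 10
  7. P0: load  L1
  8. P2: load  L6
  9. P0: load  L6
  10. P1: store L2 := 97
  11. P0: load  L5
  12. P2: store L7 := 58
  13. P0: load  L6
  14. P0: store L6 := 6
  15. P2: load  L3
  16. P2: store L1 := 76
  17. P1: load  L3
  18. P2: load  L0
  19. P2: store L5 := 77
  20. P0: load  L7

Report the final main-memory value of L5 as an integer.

[1] P2: load  L2 | P0:I, P1:I, P2:E(20) | bus: BusRd
[2] P2: load  L7 | P0:I, P1:I, P2:E(60) | bus: BusRd
[3] P1: load  L1 | P0:I, P1:E(10), P2:I | bus: BusRd
[4] P0: load  L0 | P0:E(80), P1:I, P2:I | bus: BusRd
[5] P2: load  L5 | P0:I, P1:I, P2:E(10) | bus: BusRd
[6] P0: store L1 := 10 | P0:M(10), P1:I, P2:I | bus: BusRdX
[7] P0: load  L1 | P0:M(10), P1:I, P2:I | bus: none
[8] P2: load  L6 | P0:I, P1:I, P2:E(90) | bus: BusRd
[9] P0: load  L6 | P0:S(90), P1:I, P2:S(90) | bus: BusRd
[10] P1: store L2 := 97 | P0:I, P1:M(97), P2:I | bus: BusRdX
[11] P0: load  L5 | P0:S(10), P1:I, P2:S(10) | bus: BusRd
[12] P2: store L7 := 58 | P0:I, P1:I, P2:M(58) | bus: none
[13] P0: load  L6 | P0:S(90), P1:I, P2:S(90) | bus: none
[14] P0: store L6 := 6 | P0:M(6), P1:I, P2:I | bus: BusUpgr
[15] P2: load  L3 | P0:I, P1:I, P2:E(60) | bus: BusRd
[16] P2: store L1 := 76 | P0:I, P1:I, P2:M(76) | bus: BusRdX,Flush
[17] P1: load  L3 | P0:I, P1:S(60), P2:S(60) | bus: BusRd
[18] P2: load  L0 | P0:S(80), P1:I, P2:S(80) | bus: BusRd
[19] P2: store L5 := 77 | P0:I, P1:I, P2:M(77) | bus: BusUpgr
[20] P0: load  L7 | P0:S(58), P1:I, P2:O(58) | bus: BusRd

memory[L5] = 10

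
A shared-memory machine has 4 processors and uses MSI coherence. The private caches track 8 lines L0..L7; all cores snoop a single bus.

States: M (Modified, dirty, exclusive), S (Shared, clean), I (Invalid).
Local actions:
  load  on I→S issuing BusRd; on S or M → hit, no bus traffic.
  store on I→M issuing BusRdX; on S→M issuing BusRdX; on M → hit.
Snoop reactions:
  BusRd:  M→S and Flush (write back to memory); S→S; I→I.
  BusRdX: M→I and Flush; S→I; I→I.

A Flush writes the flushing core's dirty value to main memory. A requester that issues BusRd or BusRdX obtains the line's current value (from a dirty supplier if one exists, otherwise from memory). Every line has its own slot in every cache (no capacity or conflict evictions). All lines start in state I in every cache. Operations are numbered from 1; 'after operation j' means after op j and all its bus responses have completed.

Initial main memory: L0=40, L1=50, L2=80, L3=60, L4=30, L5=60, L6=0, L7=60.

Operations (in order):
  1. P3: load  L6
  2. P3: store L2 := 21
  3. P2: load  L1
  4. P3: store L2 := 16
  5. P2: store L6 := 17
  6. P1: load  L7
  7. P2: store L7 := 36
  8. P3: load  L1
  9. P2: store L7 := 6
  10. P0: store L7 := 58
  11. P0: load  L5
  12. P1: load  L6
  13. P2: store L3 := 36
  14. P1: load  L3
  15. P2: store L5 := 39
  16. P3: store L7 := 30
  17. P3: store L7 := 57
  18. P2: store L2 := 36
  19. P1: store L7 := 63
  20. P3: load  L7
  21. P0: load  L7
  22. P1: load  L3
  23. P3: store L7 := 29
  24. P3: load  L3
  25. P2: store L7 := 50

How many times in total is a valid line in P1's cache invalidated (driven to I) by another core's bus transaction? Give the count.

invalidations = 2

step 1: P3: load  L6  ⟶  IIIS  (L6)  txn=BusRd  M[L6]=0
step 2: P3: store L2 := 21  ⟶  IIIM  (L2)  txn=BusRdX  M[L2]=80
step 3: P2: load  L1  ⟶  IISI  (L1)  txn=BusRd  M[L1]=50
step 4: P3: store L2 := 16  ⟶  IIIM  (L2)  txn=∅  M[L2]=80
step 5: P2: store L6 := 17  ⟶  IIMI  (L6)  txn=BusRdX  M[L6]=0
step 6: P1: load  L7  ⟶  ISII  (L7)  txn=BusRd  M[L7]=60
step 7: P2: store L7 := 36  ⟶  IIMI  (L7)  txn=BusRdX  M[L7]=60
step 8: P3: load  L1  ⟶  IISS  (L1)  txn=BusRd  M[L1]=50
step 9: P2: store L7 := 6  ⟶  IIMI  (L7)  txn=∅  M[L7]=60
step 10: P0: store L7 := 58  ⟶  MIII  (L7)  txn=BusRdX+Flush  M[L7]=6
step 11: P0: load  L5  ⟶  SIII  (L5)  txn=BusRd  M[L5]=60
step 12: P1: load  L6  ⟶  ISSI  (L6)  txn=BusRd+Flush  M[L6]=17
step 13: P2: store L3 := 36  ⟶  IIMI  (L3)  txn=BusRdX  M[L3]=60
step 14: P1: load  L3  ⟶  ISSI  (L3)  txn=BusRd+Flush  M[L3]=36
step 15: P2: store L5 := 39  ⟶  IIMI  (L5)  txn=BusRdX  M[L5]=60
step 16: P3: store L7 := 30  ⟶  IIIM  (L7)  txn=BusRdX+Flush  M[L7]=58
step 17: P3: store L7 := 57  ⟶  IIIM  (L7)  txn=∅  M[L7]=58
step 18: P2: store L2 := 36  ⟶  IIMI  (L2)  txn=BusRdX+Flush  M[L2]=16
step 19: P1: store L7 := 63  ⟶  IMII  (L7)  txn=BusRdX+Flush  M[L7]=57
step 20: P3: load  L7  ⟶  ISIS  (L7)  txn=BusRd+Flush  M[L7]=63
step 21: P0: load  L7  ⟶  SSIS  (L7)  txn=BusRd  M[L7]=63
step 22: P1: load  L3  ⟶  ISSI  (L3)  txn=∅  M[L3]=36
step 23: P3: store L7 := 29  ⟶  IIIM  (L7)  txn=BusRdX  M[L7]=63
step 24: P3: load  L3  ⟶  ISSS  (L3)  txn=BusRd  M[L3]=36
step 25: P2: store L7 := 50  ⟶  IIMI  (L7)  txn=BusRdX+Flush  M[L7]=29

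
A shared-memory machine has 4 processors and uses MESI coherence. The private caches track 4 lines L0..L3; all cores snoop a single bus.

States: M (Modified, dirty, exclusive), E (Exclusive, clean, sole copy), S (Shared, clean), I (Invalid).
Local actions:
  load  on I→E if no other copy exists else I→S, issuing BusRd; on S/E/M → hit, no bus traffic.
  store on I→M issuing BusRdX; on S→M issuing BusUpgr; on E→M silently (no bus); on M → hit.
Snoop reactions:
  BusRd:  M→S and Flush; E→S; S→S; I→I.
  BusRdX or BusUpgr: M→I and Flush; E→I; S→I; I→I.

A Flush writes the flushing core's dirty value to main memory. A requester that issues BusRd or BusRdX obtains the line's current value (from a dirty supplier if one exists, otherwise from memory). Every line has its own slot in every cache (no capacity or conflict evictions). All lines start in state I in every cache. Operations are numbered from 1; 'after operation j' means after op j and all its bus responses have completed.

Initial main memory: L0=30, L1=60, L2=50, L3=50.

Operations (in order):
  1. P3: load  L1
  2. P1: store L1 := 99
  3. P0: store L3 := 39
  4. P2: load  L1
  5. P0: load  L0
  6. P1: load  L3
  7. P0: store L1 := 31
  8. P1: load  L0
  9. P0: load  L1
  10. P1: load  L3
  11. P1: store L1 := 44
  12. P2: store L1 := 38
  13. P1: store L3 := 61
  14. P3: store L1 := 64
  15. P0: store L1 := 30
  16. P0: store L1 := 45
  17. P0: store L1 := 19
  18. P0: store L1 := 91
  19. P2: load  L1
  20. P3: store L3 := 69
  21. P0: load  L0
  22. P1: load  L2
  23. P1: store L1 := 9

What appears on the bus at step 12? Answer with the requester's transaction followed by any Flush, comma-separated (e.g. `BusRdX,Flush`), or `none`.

bus = BusRdX,Flush

1. P3: load  L1  bus=[BusRd]  L1: P0=I P1=I P2=I P3=E  mem[L1]=60
2. P1: store L1 := 99  bus=[BusRdX]  L1: P0=I P1=M P2=I P3=I  mem[L1]=60
3. P0: store L3 := 39  bus=[BusRdX]  L3: P0=M P1=I P2=I P3=I  mem[L3]=50
4. P2: load  L1  bus=[BusRd,Flush]  L1: P0=I P1=S P2=S P3=I  mem[L1]=99
5. P0: load  L0  bus=[BusRd]  L0: P0=E P1=I P2=I P3=I  mem[L0]=30
6. P1: load  L3  bus=[BusRd,Flush]  L3: P0=S P1=S P2=I P3=I  mem[L3]=39
7. P0: store L1 := 31  bus=[BusRdX]  L1: P0=M P1=I P2=I P3=I  mem[L1]=99
8. P1: load  L0  bus=[BusRd]  L0: P0=S P1=S P2=I P3=I  mem[L0]=30
9. P0: load  L1  bus=[-]  L1: P0=M P1=I P2=I P3=I  mem[L1]=99
10. P1: load  L3  bus=[-]  L3: P0=S P1=S P2=I P3=I  mem[L3]=39
11. P1: store L1 := 44  bus=[BusRdX,Flush]  L1: P0=I P1=M P2=I P3=I  mem[L1]=31
12. P2: store L1 := 38  bus=[BusRdX,Flush]  L1: P0=I P1=I P2=M P3=I  mem[L1]=44
13. P1: store L3 := 61  bus=[BusUpgr]  L3: P0=I P1=M P2=I P3=I  mem[L3]=39
14. P3: store L1 := 64  bus=[BusRdX,Flush]  L1: P0=I P1=I P2=I P3=M  mem[L1]=38
15. P0: store L1 := 30  bus=[BusRdX,Flush]  L1: P0=M P1=I P2=I P3=I  mem[L1]=64
16. P0: store L1 := 45  bus=[-]  L1: P0=M P1=I P2=I P3=I  mem[L1]=64
17. P0: store L1 := 19  bus=[-]  L1: P0=M P1=I P2=I P3=I  mem[L1]=64
18. P0: store L1 := 91  bus=[-]  L1: P0=M P1=I P2=I P3=I  mem[L1]=64
19. P2: load  L1  bus=[BusRd,Flush]  L1: P0=S P1=I P2=S P3=I  mem[L1]=91
20. P3: store L3 := 69  bus=[BusRdX,Flush]  L3: P0=I P1=I P2=I P3=M  mem[L3]=61
21. P0: load  L0  bus=[-]  L0: P0=S P1=S P2=I P3=I  mem[L0]=30
22. P1: load  L2  bus=[BusRd]  L2: P0=I P1=E P2=I P3=I  mem[L2]=50
23. P1: store L1 := 9  bus=[BusRdX]  L1: P0=I P1=M P2=I P3=I  mem[L1]=91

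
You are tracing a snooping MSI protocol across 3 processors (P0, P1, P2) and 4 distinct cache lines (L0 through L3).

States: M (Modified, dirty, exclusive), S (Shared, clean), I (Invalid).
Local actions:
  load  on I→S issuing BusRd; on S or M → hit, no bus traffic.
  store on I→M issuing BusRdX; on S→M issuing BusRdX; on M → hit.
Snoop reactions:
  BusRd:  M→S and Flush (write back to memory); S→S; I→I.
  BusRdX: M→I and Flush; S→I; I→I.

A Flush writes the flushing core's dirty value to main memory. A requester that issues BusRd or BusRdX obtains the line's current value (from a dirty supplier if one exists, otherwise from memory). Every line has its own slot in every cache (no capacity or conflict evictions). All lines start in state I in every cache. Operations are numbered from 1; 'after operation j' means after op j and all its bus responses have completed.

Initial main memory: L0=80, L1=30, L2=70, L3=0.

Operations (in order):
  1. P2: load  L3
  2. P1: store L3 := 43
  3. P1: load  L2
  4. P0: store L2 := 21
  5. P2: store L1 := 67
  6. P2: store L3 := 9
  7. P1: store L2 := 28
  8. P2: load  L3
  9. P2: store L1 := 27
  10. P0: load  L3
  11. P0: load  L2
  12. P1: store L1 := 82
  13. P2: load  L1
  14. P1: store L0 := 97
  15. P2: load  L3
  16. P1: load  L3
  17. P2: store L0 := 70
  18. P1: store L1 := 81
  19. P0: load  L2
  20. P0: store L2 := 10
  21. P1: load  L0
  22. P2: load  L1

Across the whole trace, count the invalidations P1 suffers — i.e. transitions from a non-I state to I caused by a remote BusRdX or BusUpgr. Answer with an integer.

invalidations = 4

[1] P2: load  L3 | P0:I, P1:I, P2:S(0) | bus: BusRd
[2] P1: store L3 := 43 | P0:I, P1:M(43), P2:I | bus: BusRdX
[3] P1: load  L2 | P0:I, P1:S(70), P2:I | bus: BusRd
[4] P0: store L2 := 21 | P0:M(21), P1:I, P2:I | bus: BusRdX
[5] P2: store L1 := 67 | P0:I, P1:I, P2:M(67) | bus: BusRdX
[6] P2: store L3 := 9 | P0:I, P1:I, P2:M(9) | bus: BusRdX,Flush
[7] P1: store L2 := 28 | P0:I, P1:M(28), P2:I | bus: BusRdX,Flush
[8] P2: load  L3 | P0:I, P1:I, P2:M(9) | bus: none
[9] P2: store L1 := 27 | P0:I, P1:I, P2:M(27) | bus: none
[10] P0: load  L3 | P0:S(9), P1:I, P2:S(9) | bus: BusRd,Flush
[11] P0: load  L2 | P0:S(28), P1:S(28), P2:I | bus: BusRd,Flush
[12] P1: store L1 := 82 | P0:I, P1:M(82), P2:I | bus: BusRdX,Flush
[13] P2: load  L1 | P0:I, P1:S(82), P2:S(82) | bus: BusRd,Flush
[14] P1: store L0 := 97 | P0:I, P1:M(97), P2:I | bus: BusRdX
[15] P2: load  L3 | P0:S(9), P1:I, P2:S(9) | bus: none
[16] P1: load  L3 | P0:S(9), P1:S(9), P2:S(9) | bus: BusRd
[17] P2: store L0 := 70 | P0:I, P1:I, P2:M(70) | bus: BusRdX,Flush
[18] P1: store L1 := 81 | P0:I, P1:M(81), P2:I | bus: BusRdX
[19] P0: load  L2 | P0:S(28), P1:S(28), P2:I | bus: none
[20] P0: store L2 := 10 | P0:M(10), P1:I, P2:I | bus: BusRdX
[21] P1: load  L0 | P0:I, P1:S(70), P2:S(70) | bus: BusRd,Flush
[22] P2: load  L1 | P0:I, P1:S(81), P2:S(81) | bus: BusRd,Flush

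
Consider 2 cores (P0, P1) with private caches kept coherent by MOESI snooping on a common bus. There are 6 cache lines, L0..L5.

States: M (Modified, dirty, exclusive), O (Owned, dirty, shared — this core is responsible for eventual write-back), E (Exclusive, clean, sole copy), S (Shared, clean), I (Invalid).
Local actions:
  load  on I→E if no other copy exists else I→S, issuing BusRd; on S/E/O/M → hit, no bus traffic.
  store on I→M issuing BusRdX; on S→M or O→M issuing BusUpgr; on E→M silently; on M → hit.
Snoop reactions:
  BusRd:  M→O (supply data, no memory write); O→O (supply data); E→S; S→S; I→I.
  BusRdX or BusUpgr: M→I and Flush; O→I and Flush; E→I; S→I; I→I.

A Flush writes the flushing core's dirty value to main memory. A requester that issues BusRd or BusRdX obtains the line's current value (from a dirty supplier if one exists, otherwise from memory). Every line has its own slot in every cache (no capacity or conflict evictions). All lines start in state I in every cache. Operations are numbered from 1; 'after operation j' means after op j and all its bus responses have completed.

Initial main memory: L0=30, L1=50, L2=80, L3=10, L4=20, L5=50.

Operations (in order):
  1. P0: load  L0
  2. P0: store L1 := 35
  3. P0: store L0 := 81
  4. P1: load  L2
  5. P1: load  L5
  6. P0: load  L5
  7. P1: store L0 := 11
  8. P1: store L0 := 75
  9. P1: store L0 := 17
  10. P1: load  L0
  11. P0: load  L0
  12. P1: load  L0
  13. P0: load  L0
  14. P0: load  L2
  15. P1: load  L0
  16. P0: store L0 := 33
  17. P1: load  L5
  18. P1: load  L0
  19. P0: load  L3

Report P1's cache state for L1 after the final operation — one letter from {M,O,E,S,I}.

state = I

  op1 P0: load  L0 → E/I on L0; bus BusRd; mem=30
  op2 P0: store L1 := 35 → M/I on L1; bus BusRdX; mem=50
  op3 P0: store L0 := 81 → M/I on L0; bus (none); mem=30
  op4 P1: load  L2 → I/E on L2; bus BusRd; mem=80
  op5 P1: load  L5 → I/E on L5; bus BusRd; mem=50
  op6 P0: load  L5 → S/S on L5; bus BusRd; mem=50
  op7 P1: store L0 := 11 → I/M on L0; bus BusRdX Flush; mem=81
  op8 P1: store L0 := 75 → I/M on L0; bus (none); mem=81
  op9 P1: store L0 := 17 → I/M on L0; bus (none); mem=81
  op10 P1: load  L0 → I/M on L0; bus (none); mem=81
  op11 P0: load  L0 → S/O on L0; bus BusRd; mem=81
  op12 P1: load  L0 → S/O on L0; bus (none); mem=81
  op13 P0: load  L0 → S/O on L0; bus (none); mem=81
  op14 P0: load  L2 → S/S on L2; bus BusRd; mem=80
  op15 P1: load  L0 → S/O on L0; bus (none); mem=81
  op16 P0: store L0 := 33 → M/I on L0; bus BusUpgr Flush; mem=17
  op17 P1: load  L5 → S/S on L5; bus (none); mem=50
  op18 P1: load  L0 → O/S on L0; bus BusRd; mem=17
  op19 P0: load  L3 → E/I on L3; bus BusRd; mem=10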